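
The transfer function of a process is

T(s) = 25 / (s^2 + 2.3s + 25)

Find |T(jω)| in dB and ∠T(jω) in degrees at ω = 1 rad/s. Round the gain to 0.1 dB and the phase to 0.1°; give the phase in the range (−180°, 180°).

At s = jω = j1:
quadratic: (j1)² + 2.3·j1 + 25 = 24 + j2.3 → |·| ≈ 24.11, ∠ ≈ 5.47°
|T| = 25 / 24.11 ≈ 1.0369
Gain = 20 log₁₀(1.0369) ≈ 0.31 dB
∠T = 0.00° − 5.47° = -5.47°

0.3 dB, -5.5°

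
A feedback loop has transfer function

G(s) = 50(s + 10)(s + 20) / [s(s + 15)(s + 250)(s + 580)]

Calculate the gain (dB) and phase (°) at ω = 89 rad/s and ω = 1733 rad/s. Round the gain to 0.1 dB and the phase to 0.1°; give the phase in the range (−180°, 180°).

At s = jω = j89:
zero (s+10): 10 + j89 → |·| = √(10²+89²) = √8021 ≈ 89.56, ∠ = arctan(89/10) ≈ 83.59°
zero (s+20): 20 + j89 → |·| = √(20²+89²) = √8321 ≈ 91.22, ∠ = arctan(89/20) ≈ 77.33°
pole (s+15): 15 + j89 → |·| = √(15²+89²) = √8146 ≈ 90.255, ∠ = arctan(89/15) ≈ 80.43°
pole (s+250): 250 + j89 → |·| = √(250²+89²) = √70421 ≈ 265.37, ∠ = arctan(89/250) ≈ 19.60°
pole (s+580): 580 + j89 → |·| = √(580²+89²) = √344321 ≈ 586.79, ∠ = arctan(89/580) ≈ 8.72°
pole at origin: |s| = 89, ∠ = 90.00° (in denominator)
|G| = 50 · 8169.7 / 1.2508e+09 ≈ 0.00032658
Gain = 20 log₁₀(0.00032658) ≈ -69.72 dB
∠G = 160.92° − 198.75° = -37.83°

At s = jω = j1733:
zero (s+10): 10 + j1733 → |·| = √(10²+1733²) = √3003389 ≈ 1733, ∠ = arctan(1733/10) ≈ 89.67°
zero (s+20): 20 + j1733 → |·| = √(20²+1733²) = √3003689 ≈ 1733.1, ∠ = arctan(1733/20) ≈ 89.34°
pole (s+15): 15 + j1733 → |·| = √(15²+1733²) = √3003514 ≈ 1733.1, ∠ = arctan(1733/15) ≈ 89.50°
pole (s+250): 250 + j1733 → |·| = √(250²+1733²) = √3065789 ≈ 1750.9, ∠ = arctan(1733/250) ≈ 81.79°
pole (s+580): 580 + j1733 → |·| = √(580²+1733²) = √3339689 ≈ 1827.5, ∠ = arctan(1733/580) ≈ 71.50°
pole at origin: |s| = 1733, ∠ = 90.00° (in denominator)
|G| = 50 · 3.0035e+06 / 9.6104e+12 ≈ 1.5626e-05
Gain = 20 log₁₀(1.5626e-05) ≈ -96.12 dB
∠G = 179.01° − 332.79° = -153.78°

ω = 89: -69.7 dB, -37.8°; ω = 1733: -96.1 dB, -153.8°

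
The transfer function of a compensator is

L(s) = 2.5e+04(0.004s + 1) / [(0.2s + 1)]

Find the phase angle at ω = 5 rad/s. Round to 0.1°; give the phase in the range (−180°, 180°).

At ω = 5 rad/s:
zero (1 + j5·0.004) = 1 + j0.02 → |·| ≈ 1.0002, ∠ ≈ 1.15°
pole (1 + j5·0.2) = 1 + j1 → |·| ≈ 1.4142, ∠ ≈ 45.00°
∠L = (1.15°) − (45.00°) = -43.85°

-43.9°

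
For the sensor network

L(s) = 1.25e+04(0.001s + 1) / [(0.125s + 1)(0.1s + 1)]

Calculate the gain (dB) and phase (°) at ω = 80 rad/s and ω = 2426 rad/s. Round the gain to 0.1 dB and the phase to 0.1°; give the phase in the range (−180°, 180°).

At ω = 80 rad/s:
zero (1 + j80·0.001) = 1 + j0.08 → |·| ≈ 1.0032, ∠ ≈ 4.57°
pole (1 + j80·0.125) = 1 + j10 → |·| ≈ 10.05, ∠ ≈ 84.29°
pole (1 + j80·0.1) = 1 + j8 → |·| ≈ 8.0623, ∠ ≈ 82.87°
|L| = 1.25e+04 · 1.0032 / (10.05 · 8.0623) ≈ 154.76
Gain = 20 log₁₀(154.76) ≈ 43.79 dB
∠L = (4.57°) − (84.29° + 82.87°) = -162.59°

At ω = 2426 rad/s:
zero (1 + j2426·0.001) = 1 + j2.426 → |·| ≈ 2.624, ∠ ≈ 67.60°
pole (1 + j2426·0.125) = 1 + j303.25 → |·| ≈ 303.25, ∠ ≈ 89.81°
pole (1 + j2426·0.1) = 1 + j242.6 → |·| ≈ 242.6, ∠ ≈ 89.76°
|L| = 1.25e+04 · 2.624 / (303.25 · 242.6) ≈ 0.44584
Gain = 20 log₁₀(0.44584) ≈ -7.02 dB
∠L = (67.60°) − (89.81° + 89.76°) = -111.97°

ω = 80: 43.8 dB, -162.6°; ω = 2426: -7.0 dB, -112.0°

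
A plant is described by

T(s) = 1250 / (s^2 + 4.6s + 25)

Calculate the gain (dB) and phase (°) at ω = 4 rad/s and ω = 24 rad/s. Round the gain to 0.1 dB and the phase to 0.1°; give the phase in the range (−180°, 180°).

ω = 4: 35.7 dB, -63.9°; ω = 24: 6.9 dB, -168.7°

At s = jω = j4:
quadratic: (j4)² + 4.6·j4 + 25 = 9 + j18.4 → |·| ≈ 20.483, ∠ ≈ 63.94°
|T| = 1250 / 20.483 ≈ 61.026
Gain = 20 log₁₀(61.026) ≈ 35.71 dB
∠T = 0.00° − 63.94° = -63.94°

At s = jω = j24:
quadratic: (j24)² + 4.6·j24 + 25 = -551 + j110.4 → |·| ≈ 561.95, ∠ ≈ 168.67°
|T| = 1250 / 561.95 ≈ 2.2244
Gain = 20 log₁₀(2.2244) ≈ 6.94 dB
∠T = 0.00° − 168.67° = -168.67°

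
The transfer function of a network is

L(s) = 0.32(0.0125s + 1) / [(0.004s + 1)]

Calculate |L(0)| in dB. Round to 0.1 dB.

L(0) = 0.32 · 1 / 1 = 0.32
20 log₁₀(0.32) ≈ -9.90 dB

-9.9 dB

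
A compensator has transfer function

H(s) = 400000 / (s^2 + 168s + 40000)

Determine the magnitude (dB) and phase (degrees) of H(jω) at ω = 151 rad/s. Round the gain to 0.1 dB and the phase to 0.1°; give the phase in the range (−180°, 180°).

22.3 dB, -55.9°

At s = jω = j151:
quadratic: (j151)² + 168·j151 + 40000 = 17199 + j25368 → |·| ≈ 30649, ∠ ≈ 55.86°
|H| = 400000 / 30649 ≈ 13.051
Gain = 20 log₁₀(13.051) ≈ 22.31 dB
∠H = 0.00° − 55.86° = -55.86°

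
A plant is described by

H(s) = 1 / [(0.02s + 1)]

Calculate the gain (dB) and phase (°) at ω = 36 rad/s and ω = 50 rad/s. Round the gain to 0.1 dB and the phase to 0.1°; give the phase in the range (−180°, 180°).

At ω = 36 rad/s:
pole (1 + j36·0.02) = 1 + j0.72 → |·| ≈ 1.2322, ∠ ≈ 35.75°
|H| = 1 · 1 / (1.2322) ≈ 0.81156
Gain = 20 log₁₀(0.81156) ≈ -1.81 dB
∠H = (0°) − (35.75°) = -35.75°

At ω = 50 rad/s:
pole (1 + j50·0.02) = 1 + j1 → |·| ≈ 1.4142, ∠ ≈ 45.00°
|H| = 1 · 1 / (1.4142) ≈ 0.70711
Gain = 20 log₁₀(0.70711) ≈ -3.01 dB
∠H = (0°) − (45.00°) = -45.00°

ω = 36: -1.8 dB, -35.8°; ω = 50: -3.0 dB, -45.0°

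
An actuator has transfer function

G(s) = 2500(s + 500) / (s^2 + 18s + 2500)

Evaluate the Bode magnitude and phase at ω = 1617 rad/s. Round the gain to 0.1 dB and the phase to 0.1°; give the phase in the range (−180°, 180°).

At s = jω = j1617:
zero (s+500): 500 + j1617 → |·| = √(500²+1617²) = √2864689 ≈ 1692.5, ∠ = arctan(1617/500) ≈ 72.82°
quadratic: (j1617)² + 18·j1617 + 2500 = -2612189 + j29106 → |·| ≈ 2.6124e+06, ∠ ≈ 179.36°
|G| = 2500 · 1692.5 / 2.6124e+06 ≈ 1.6197
Gain = 20 log₁₀(1.6197) ≈ 4.19 dB
∠G = 72.82° − 179.36° = -106.54°

4.2 dB, -106.5°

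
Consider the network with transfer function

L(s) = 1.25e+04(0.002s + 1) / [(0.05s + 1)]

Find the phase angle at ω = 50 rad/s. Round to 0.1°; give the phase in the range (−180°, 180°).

At ω = 50 rad/s:
zero (1 + j50·0.002) = 1 + j0.1 → |·| ≈ 1.005, ∠ ≈ 5.71°
pole (1 + j50·0.05) = 1 + j2.5 → |·| ≈ 2.6926, ∠ ≈ 68.20°
∠L = (5.71°) − (68.20°) = -62.49°

-62.5°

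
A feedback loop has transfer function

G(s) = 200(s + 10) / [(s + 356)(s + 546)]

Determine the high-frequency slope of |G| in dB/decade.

-20 dB/decade

Each pole contributes −20 dB/decade at high frequency; each zero contributes +20 dB/decade.
Net: 1 zero(s) − 2 pole(s) → -20 dB/decade.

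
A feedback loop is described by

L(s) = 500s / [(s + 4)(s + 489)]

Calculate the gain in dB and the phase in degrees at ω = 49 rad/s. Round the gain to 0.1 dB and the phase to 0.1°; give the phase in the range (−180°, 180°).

0.1 dB, -1.1°

At s = jω = j49:
zero at origin: s = j49 → |·| = 49, ∠ = 90.00°
pole (s+4): 4 + j49 → |·| = √(4²+49²) = √2417 ≈ 49.163, ∠ = arctan(49/4) ≈ 85.33°
pole (s+489): 489 + j49 → |·| = √(489²+49²) = √241522 ≈ 491.45, ∠ = arctan(49/489) ≈ 5.72°
|L| = 500 · 49 / 24161 ≈ 1.014
Gain = 20 log₁₀(1.014) ≈ 0.12 dB
∠L = 90.00° − 91.05° = -1.05°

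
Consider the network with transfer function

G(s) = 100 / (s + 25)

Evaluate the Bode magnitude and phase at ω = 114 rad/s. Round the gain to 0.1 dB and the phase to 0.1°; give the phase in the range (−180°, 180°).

At s = jω = j114:
pole (s+25): 25 + j114 → |·| = √(25²+114²) = √13621 ≈ 116.71, ∠ = arctan(114/25) ≈ 77.63°
|G| = 100 / 116.71 ≈ 0.85682
Gain = 20 log₁₀(0.85682) ≈ -1.34 dB
∠G = 0.00° − 77.63° = -77.63°

-1.3 dB, -77.6°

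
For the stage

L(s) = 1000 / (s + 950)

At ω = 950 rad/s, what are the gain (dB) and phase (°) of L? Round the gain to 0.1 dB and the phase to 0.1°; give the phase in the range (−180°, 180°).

-2.6 dB, -45.0°

Substitute s = j950:
Numerator: 1000 = 1000 + j0
Denominator: (j950) + 950 = 950 + j950
|N| = √(1000² + 0²) ≈ 1000, ∠N ≈ 0.00°
|D| = √(950² + 950²) ≈ 1343.5, ∠D ≈ 45.00°
|L| = 1000 / 1343.5 ≈ 0.74432
Gain = 20 log₁₀(0.74432) ≈ -2.56 dB
∠L = 0.00° − 45.00° = -45.00°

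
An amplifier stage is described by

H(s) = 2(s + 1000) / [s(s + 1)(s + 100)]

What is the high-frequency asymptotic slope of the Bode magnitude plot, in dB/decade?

-40 dB/decade

Each pole contributes −20 dB/decade at high frequency; each zero contributes +20 dB/decade.
Net: 1 zero(s) − 3 pole(s) → -40 dB/decade.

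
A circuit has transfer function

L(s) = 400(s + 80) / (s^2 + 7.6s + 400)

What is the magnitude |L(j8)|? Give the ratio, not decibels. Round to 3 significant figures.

94.2

At s = jω = j8:
zero (s+80): 80 + j8 → |·| = √(80²+8²) = √6464 ≈ 80.399, ∠ = arctan(8/80) ≈ 5.71°
quadratic: (j8)² + 7.6·j8 + 400 = 336 + j60.8 → |·| ≈ 341.46, ∠ ≈ 10.26°
|L| = 400 · 80.399 / 341.46 ≈ 94.183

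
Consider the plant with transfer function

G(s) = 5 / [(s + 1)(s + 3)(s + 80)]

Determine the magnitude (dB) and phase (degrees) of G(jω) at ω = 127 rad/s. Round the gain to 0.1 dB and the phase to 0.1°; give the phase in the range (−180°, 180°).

-113.7 dB, 124.0°

At s = jω = j127:
pole (s+1): 1 + j127 → |·| = √(1²+127²) = √16130 ≈ 127, ∠ = arctan(127/1) ≈ 89.55°
pole (s+3): 3 + j127 → |·| = √(3²+127²) = √16138 ≈ 127.04, ∠ = arctan(127/3) ≈ 88.65°
pole (s+80): 80 + j127 → |·| = √(80²+127²) = √22529 ≈ 150.1, ∠ = arctan(127/80) ≈ 57.79°
|G| = 5 / 2.4217e+06 ≈ 2.0647e-06
Gain = 20 log₁₀(2.0647e-06) ≈ -113.70 dB
∠G = 0.00° − 235.99° = -235.99° ≡ 124.01° (principal value)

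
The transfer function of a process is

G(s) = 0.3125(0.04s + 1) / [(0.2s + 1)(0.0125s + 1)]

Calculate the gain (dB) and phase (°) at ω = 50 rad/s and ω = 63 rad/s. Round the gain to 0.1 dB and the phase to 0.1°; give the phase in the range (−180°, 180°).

At ω = 50 rad/s:
zero (1 + j50·0.04) = 1 + j2 → |·| ≈ 2.2361, ∠ ≈ 63.43°
pole (1 + j50·0.2) = 1 + j10 → |·| ≈ 10.05, ∠ ≈ 84.29°
pole (1 + j50·0.0125) = 1 + j0.625 → |·| ≈ 1.1792, ∠ ≈ 32.01°
|G| = 0.3125 · 2.2361 / (10.05 · 1.1792) ≈ 0.058964
Gain = 20 log₁₀(0.058964) ≈ -24.59 dB
∠G = (63.43°) − (84.29° + 32.01°) = -52.87°

At ω = 63 rad/s:
zero (1 + j63·0.04) = 1 + j2.52 → |·| ≈ 2.7112, ∠ ≈ 68.36°
pole (1 + j63·0.2) = 1 + j12.6 → |·| ≈ 12.64, ∠ ≈ 85.46°
pole (1 + j63·0.0125) = 1 + j0.7875 → |·| ≈ 1.2729, ∠ ≈ 38.22°
|G| = 0.3125 · 2.7112 / (12.64 · 1.2729) ≈ 0.052659
Gain = 20 log₁₀(0.052659) ≈ -25.57 dB
∠G = (68.36°) − (85.46° + 38.22°) = -55.32°

ω = 50: -24.6 dB, -52.9°; ω = 63: -25.6 dB, -55.3°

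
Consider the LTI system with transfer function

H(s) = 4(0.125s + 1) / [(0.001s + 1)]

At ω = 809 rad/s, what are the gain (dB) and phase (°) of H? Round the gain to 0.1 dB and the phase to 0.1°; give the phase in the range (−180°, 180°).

50.0 dB, 50.5°

At ω = 809 rad/s:
zero (1 + j809·0.125) = 1 + j101.125 → |·| ≈ 101.13, ∠ ≈ 89.43°
pole (1 + j809·0.001) = 1 + j0.809 → |·| ≈ 1.2863, ∠ ≈ 38.97°
|H| = 4 · 101.13 / (1.2863) ≈ 314.48
Gain = 20 log₁₀(314.48) ≈ 49.95 dB
∠H = (89.43°) − (38.97°) = 50.46°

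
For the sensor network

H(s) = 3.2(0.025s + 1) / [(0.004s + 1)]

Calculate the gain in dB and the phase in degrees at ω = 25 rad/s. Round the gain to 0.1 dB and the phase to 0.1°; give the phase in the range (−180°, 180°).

11.5 dB, 26.3°

At ω = 25 rad/s:
zero (1 + j25·0.025) = 1 + j0.625 → |·| ≈ 1.1792, ∠ ≈ 32.01°
pole (1 + j25·0.004) = 1 + j0.1 → |·| ≈ 1.005, ∠ ≈ 5.71°
|H| = 3.2 · 1.1792 / (1.005) ≈ 3.7547
Gain = 20 log₁₀(3.7547) ≈ 11.49 dB
∠H = (32.01°) − (5.71°) = 26.30°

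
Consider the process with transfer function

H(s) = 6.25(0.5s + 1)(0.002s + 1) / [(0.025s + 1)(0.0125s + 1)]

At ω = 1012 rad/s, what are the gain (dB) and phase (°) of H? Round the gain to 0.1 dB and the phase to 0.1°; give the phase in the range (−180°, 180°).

26.9 dB, -19.6°

At ω = 1012 rad/s:
zero (1 + j1012·0.5) = 1 + j506 → |·| ≈ 506, ∠ ≈ 89.89°
zero (1 + j1012·0.002) = 1 + j2.024 → |·| ≈ 2.2576, ∠ ≈ 63.71°
pole (1 + j1012·0.025) = 1 + j25.3 → |·| ≈ 25.32, ∠ ≈ 87.74°
pole (1 + j1012·0.0125) = 1 + j12.65 → |·| ≈ 12.689, ∠ ≈ 85.48°
|H| = 6.25 · 506 · 2.2576 / (25.32 · 12.689) ≈ 22.222
Gain = 20 log₁₀(22.222) ≈ 26.94 dB
∠H = (89.89° + 63.71°) − (87.74° + 85.48°) = -19.62°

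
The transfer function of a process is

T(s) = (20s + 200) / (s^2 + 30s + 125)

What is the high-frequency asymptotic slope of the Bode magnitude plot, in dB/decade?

Each pole contributes −20 dB/decade at high frequency; each zero contributes +20 dB/decade.
Net: 1 zero(s) − 2 pole(s) → -20 dB/decade.

-20 dB/decade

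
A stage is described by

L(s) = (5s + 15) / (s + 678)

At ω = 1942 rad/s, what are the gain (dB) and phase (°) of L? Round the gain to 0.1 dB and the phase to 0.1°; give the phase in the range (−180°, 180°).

13.5 dB, 19.2°

Substitute s = j1942:
Numerator: 5(j1942) + 15 = 15 + j9710
Denominator: (j1942) + 678 = 678 + j1942
|N| = √(15² + 9710²) ≈ 9710, ∠N ≈ 89.91°
|D| = √(678² + 1942²) ≈ 2057, ∠D ≈ 70.75°
|L| = 9710 / 2057 ≈ 4.7205
Gain = 20 log₁₀(4.7205) ≈ 13.48 dB
∠L = 89.91° − 70.75° = 19.16°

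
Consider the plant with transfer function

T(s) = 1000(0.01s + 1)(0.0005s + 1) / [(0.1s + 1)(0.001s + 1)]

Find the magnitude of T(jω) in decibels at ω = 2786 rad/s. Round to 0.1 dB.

35.3 dB

At ω = 2786 rad/s:
zero (1 + j2786·0.01) = 1 + j27.86 → |·| ≈ 27.878, ∠ ≈ 87.94°
zero (1 + j2786·0.0005) = 1 + j1.393 → |·| ≈ 1.7148, ∠ ≈ 54.33°
pole (1 + j2786·0.1) = 1 + j278.6 → |·| ≈ 278.6, ∠ ≈ 89.79°
pole (1 + j2786·0.001) = 1 + j2.786 → |·| ≈ 2.96, ∠ ≈ 70.26°
|T| = 1000 · 27.878 · 1.7148 / (278.6 · 2.96) ≈ 57.97
Gain = 20 log₁₀(57.97) ≈ 35.26 dB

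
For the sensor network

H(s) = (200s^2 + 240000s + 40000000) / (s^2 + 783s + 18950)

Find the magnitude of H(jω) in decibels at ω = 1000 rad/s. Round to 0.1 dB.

Substitute s = j1000:
Numerator: 200(j1000)^2 + 240000(j1000) + 40000000 = -160000000 + j240000000
Denominator: (j1000)^2 + 783(j1000) + 18950 = -981050 + j783000
|N| = √(160000000² + 240000000²) ≈ 2.8844e+08, ∠N ≈ 123.69°
|D| = √(981050² + 783000²) ≈ 1.2552e+06, ∠D ≈ 141.41°
|H| = 2.8844e+08 / 1.2552e+06 ≈ 229.8
Gain = 20 log₁₀(229.8) ≈ 47.23 dB

47.2 dB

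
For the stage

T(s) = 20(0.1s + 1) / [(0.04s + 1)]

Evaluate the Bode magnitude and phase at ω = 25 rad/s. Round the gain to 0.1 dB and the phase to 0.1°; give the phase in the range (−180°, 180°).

At ω = 25 rad/s:
zero (1 + j25·0.1) = 1 + j2.5 → |·| ≈ 2.6926, ∠ ≈ 68.20°
pole (1 + j25·0.04) = 1 + j1 → |·| ≈ 1.4142, ∠ ≈ 45.00°
|T| = 20 · 2.6926 / (1.4142) ≈ 38.079
Gain = 20 log₁₀(38.079) ≈ 31.61 dB
∠T = (68.20°) − (45.00°) = 23.20°

31.6 dB, 23.2°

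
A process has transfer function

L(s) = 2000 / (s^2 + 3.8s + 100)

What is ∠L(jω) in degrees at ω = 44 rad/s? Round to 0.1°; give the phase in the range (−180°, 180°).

At s = jω = j44:
quadratic: (j44)² + 3.8·j44 + 100 = -1836 + j167.2 → |·| ≈ 1843.6, ∠ ≈ 174.80°
∠L = 0.00° − 174.80° = -174.80°

-174.8°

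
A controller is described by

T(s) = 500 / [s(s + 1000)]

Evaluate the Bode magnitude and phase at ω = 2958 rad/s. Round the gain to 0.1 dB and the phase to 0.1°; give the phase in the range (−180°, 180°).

-85.3 dB, -161.3°

At s = jω = j2958:
pole (s+1000): 1000 + j2958 → |·| = √(1000²+2958²) = √9749764 ≈ 3122.5, ∠ = arctan(2958/1000) ≈ 71.32°
pole at origin: |s| = 2958, ∠ = 90.00° (in denominator)
|T| = 500 / 9.2364e+06 ≈ 5.4134e-05
Gain = 20 log₁₀(5.4134e-05) ≈ -85.33 dB
∠T = 0.00° − 161.32° = -161.32°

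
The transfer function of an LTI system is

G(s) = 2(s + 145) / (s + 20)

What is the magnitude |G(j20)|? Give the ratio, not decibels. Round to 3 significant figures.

At s = jω = j20:
zero (s+145): 145 + j20 → |·| = √(145²+20²) = √21425 ≈ 146.37, ∠ = arctan(20/145) ≈ 7.85°
pole (s+20): 20 + j20 → |·| = √(20²+20²) = √800 ≈ 28.284, ∠ = arctan(20/20) ≈ 45.00°
|G| = 2 · 146.37 / 28.284 ≈ 10.35

10.4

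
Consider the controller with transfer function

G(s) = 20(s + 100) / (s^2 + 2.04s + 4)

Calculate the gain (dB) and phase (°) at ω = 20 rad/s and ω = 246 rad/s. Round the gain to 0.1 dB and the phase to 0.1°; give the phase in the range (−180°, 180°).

At s = jω = j20:
zero (s+100): 100 + j20 → |·| = √(100²+20²) = √10400 ≈ 101.98, ∠ = arctan(20/100) ≈ 11.31°
quadratic: (j20)² + 2.04·j20 + 4 = -396 + j40.8 → |·| ≈ 398.1, ∠ ≈ 174.12°
|G| = 20 · 101.98 / 398.1 ≈ 5.1233
Gain = 20 log₁₀(5.1233) ≈ 14.19 dB
∠G = 11.31° − 174.12° = -162.81°

At s = jω = j246:
zero (s+100): 100 + j246 → |·| = √(100²+246²) = √70516 ≈ 265.55, ∠ = arctan(246/100) ≈ 67.88°
quadratic: (j246)² + 2.04·j246 + 4 = -60512 + j501.84 → |·| ≈ 60514, ∠ ≈ 179.52°
|G| = 20 · 265.55 / 60514 ≈ 0.087765
Gain = 20 log₁₀(0.087765) ≈ -21.13 dB
∠G = 67.88° − 179.52° = -111.64°

ω = 20: 14.2 dB, -162.8°; ω = 246: -21.1 dB, -111.6°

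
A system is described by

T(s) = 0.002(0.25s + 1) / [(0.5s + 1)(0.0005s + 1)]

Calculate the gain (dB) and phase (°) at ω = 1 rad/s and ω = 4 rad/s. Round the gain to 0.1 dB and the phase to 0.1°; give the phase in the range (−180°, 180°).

At ω = 1 rad/s:
zero (1 + j1·0.25) = 1 + j0.25 → |·| ≈ 1.0308, ∠ ≈ 14.04°
pole (1 + j1·0.5) = 1 + j0.5 → |·| ≈ 1.118, ∠ ≈ 26.57°
pole (1 + j1·0.0005) = 1 + j0.0005 → |·| ≈ 1, ∠ ≈ 0.03°
|T| = 0.002 · 1.0308 / (1.118 · 1) ≈ 0.001844
Gain = 20 log₁₀(0.001844) ≈ -54.68 dB
∠T = (14.04°) − (26.57° + 0.03°) = -12.56°

At ω = 4 rad/s:
zero (1 + j4·0.25) = 1 + j1 → |·| ≈ 1.4142, ∠ ≈ 45.00°
pole (1 + j4·0.5) = 1 + j2 → |·| ≈ 2.2361, ∠ ≈ 63.43°
pole (1 + j4·0.0005) = 1 + j0.002 → |·| ≈ 1, ∠ ≈ 0.11°
|T| = 0.002 · 1.4142 / (2.2361 · 1) ≈ 0.0012649
Gain = 20 log₁₀(0.0012649) ≈ -57.96 dB
∠T = (45.00°) − (63.43° + 0.11°) = -18.54°

ω = 1: -54.7 dB, -12.6°; ω = 4: -58.0 dB, -18.5°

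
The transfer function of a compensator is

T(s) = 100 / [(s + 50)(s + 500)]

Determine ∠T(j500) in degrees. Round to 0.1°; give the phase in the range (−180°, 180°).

At s = jω = j500:
pole (s+50): 50 + j500 → |·| = √(50²+500²) = √252500 ≈ 502.49, ∠ = arctan(500/50) ≈ 84.29°
pole (s+500): 500 + j500 → |·| = √(500²+500²) = √500000 ≈ 707.11, ∠ = arctan(500/500) ≈ 45.00°
∠T = 0.00° − 129.29° = -129.29°

-129.3°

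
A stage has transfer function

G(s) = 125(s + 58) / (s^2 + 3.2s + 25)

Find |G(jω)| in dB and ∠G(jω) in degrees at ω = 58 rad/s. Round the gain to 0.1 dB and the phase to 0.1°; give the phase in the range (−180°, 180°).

9.7 dB, -131.8°

At s = jω = j58:
zero (s+58): 58 + j58 → |·| = √(58²+58²) = √6728 ≈ 82.024, ∠ = arctan(58/58) ≈ 45.00°
quadratic: (j58)² + 3.2·j58 + 25 = -3339 + j185.6 → |·| ≈ 3344.2, ∠ ≈ 176.82°
|G| = 125 · 82.024 / 3344.2 ≈ 3.0659
Gain = 20 log₁₀(3.0659) ≈ 9.73 dB
∠G = 45.00° − 176.82° = -131.82°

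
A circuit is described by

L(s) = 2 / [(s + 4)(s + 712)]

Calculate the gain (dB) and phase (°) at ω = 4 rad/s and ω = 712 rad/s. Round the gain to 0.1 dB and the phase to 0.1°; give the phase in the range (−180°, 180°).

ω = 4: -66.1 dB, -45.3°; ω = 712: -111.1 dB, -134.7°

At s = jω = j4:
pole (s+4): 4 + j4 → |·| = √(4²+4²) = √32 ≈ 5.6569, ∠ = arctan(4/4) ≈ 45.00°
pole (s+712): 712 + j4 → |·| = √(712²+4²) = √506960 ≈ 712.01, ∠ = arctan(4/712) ≈ 0.32°
|L| = 2 / 4027.8 ≈ 0.00049655
Gain = 20 log₁₀(0.00049655) ≈ -66.08 dB
∠L = 0.00° − 45.32° = -45.32°

At s = jω = j712:
pole (s+4): 4 + j712 → |·| = √(4²+712²) = √506960 ≈ 712.01, ∠ = arctan(712/4) ≈ 89.68°
pole (s+712): 712 + j712 → |·| = √(712²+712²) = √1013888 ≈ 1006.9, ∠ = arctan(712/712) ≈ 45.00°
|L| = 2 / 7.1692e+05 ≈ 2.7897e-06
Gain = 20 log₁₀(2.7897e-06) ≈ -111.09 dB
∠L = 0.00° − 134.68° = -134.68°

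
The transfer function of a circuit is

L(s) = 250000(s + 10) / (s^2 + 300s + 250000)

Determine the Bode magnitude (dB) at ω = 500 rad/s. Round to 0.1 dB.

58.4 dB

At s = jω = j500:
zero (s+10): 10 + j500 → |·| = √(10²+500²) = √250100 ≈ 500.1, ∠ = arctan(500/10) ≈ 88.85°
quadratic: (j500)² + 300·j500 + 250000 = 0 + j150000 → |·| ≈ 1.5e+05, ∠ ≈ 90.00°
|L| = 250000 · 500.1 / 1.5e+05 ≈ 833.5
Gain = 20 log₁₀(833.5) ≈ 58.42 dB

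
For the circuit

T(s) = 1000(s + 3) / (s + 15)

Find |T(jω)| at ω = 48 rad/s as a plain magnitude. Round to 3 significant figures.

956

At s = jω = j48:
zero (s+3): 3 + j48 → |·| = √(3²+48²) = √2313 ≈ 48.094, ∠ = arctan(48/3) ≈ 86.42°
pole (s+15): 15 + j48 → |·| = √(15²+48²) = √2529 ≈ 50.289, ∠ = arctan(48/15) ≈ 72.65°
|T| = 1000 · 48.094 / 50.289 ≈ 956.35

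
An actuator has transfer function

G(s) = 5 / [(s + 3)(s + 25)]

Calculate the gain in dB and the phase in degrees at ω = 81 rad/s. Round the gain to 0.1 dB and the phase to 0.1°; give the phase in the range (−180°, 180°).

-62.8 dB, -160.7°

At s = jω = j81:
pole (s+3): 3 + j81 → |·| = √(3²+81²) = √6570 ≈ 81.056, ∠ = arctan(81/3) ≈ 87.88°
pole (s+25): 25 + j81 → |·| = √(25²+81²) = √7186 ≈ 84.77, ∠ = arctan(81/25) ≈ 72.85°
|G| = 5 / 6871.1 ≈ 0.00072769
Gain = 20 log₁₀(0.00072769) ≈ -62.76 dB
∠G = 0.00° − 160.73° = -160.73°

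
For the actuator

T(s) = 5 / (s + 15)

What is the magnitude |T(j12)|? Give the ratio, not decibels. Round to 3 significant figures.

Substitute s = j12:
Numerator: 5 = 5 + j0
Denominator: (j12) + 15 = 15 + j12
|N| = √(5² + 0²) ≈ 5, ∠N ≈ 0.00°
|D| = √(15² + 12²) ≈ 19.209, ∠D ≈ 38.66°
|T| = 5 / 19.209 ≈ 0.26029

0.260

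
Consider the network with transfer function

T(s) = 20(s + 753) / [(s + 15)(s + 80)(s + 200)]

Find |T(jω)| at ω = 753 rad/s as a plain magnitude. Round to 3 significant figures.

At s = jω = j753:
zero (s+753): 753 + j753 → |·| = √(753²+753²) = √1134018 ≈ 1064.9, ∠ = arctan(753/753) ≈ 45.00°
pole (s+15): 15 + j753 → |·| = √(15²+753²) = √567234 ≈ 753.15, ∠ = arctan(753/15) ≈ 88.86°
pole (s+80): 80 + j753 → |·| = √(80²+753²) = √573409 ≈ 757.24, ∠ = arctan(753/80) ≈ 83.94°
pole (s+200): 200 + j753 → |·| = √(200²+753²) = √607009 ≈ 779.11, ∠ = arctan(753/200) ≈ 75.13°
|T| = 20 · 1064.9 / 4.4434e+08 ≈ 4.7932e-05

4.79e-05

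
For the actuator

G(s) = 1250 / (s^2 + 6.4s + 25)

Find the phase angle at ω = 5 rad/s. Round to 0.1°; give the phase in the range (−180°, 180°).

At s = jω = j5:
quadratic: (j5)² + 6.4·j5 + 25 = 0 + j32 → |·| ≈ 32, ∠ ≈ 90.00°
∠G = 0.00° − 90.00° = -90.00°

-90.0°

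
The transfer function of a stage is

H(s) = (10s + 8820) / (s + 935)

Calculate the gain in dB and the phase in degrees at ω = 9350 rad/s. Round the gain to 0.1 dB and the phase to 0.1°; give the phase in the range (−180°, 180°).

Substitute s = j9350:
Numerator: 10(j9350) + 8820 = 8820 + j93500
Denominator: (j9350) + 935 = 935 + j9350
|N| = √(8820² + 93500²) ≈ 93915, ∠N ≈ 84.61°
|D| = √(935² + 9350²) ≈ 9396.6, ∠D ≈ 84.29°
|H| = 93915 / 9396.6 ≈ 9.9946
Gain = 20 log₁₀(9.9946) ≈ 20.00 dB
∠H = 84.61° − 84.29° = 0.32°

20.0 dB, 0.3°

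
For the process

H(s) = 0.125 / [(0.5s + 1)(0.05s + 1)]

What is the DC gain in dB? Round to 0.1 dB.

-18.1 dB

H(0) = 0.125 · 1 / 1 = 0.125
20 log₁₀(0.125) ≈ -18.06 dB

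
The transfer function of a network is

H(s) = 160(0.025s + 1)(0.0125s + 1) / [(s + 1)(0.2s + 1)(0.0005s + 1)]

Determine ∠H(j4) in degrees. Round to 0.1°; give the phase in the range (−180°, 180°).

-106.2°

At ω = 4 rad/s:
zero (1 + j4·0.025) = 1 + j0.1 → |·| ≈ 1.005, ∠ ≈ 5.71°
zero (1 + j4·0.0125) = 1 + j0.05 → |·| ≈ 1.0012, ∠ ≈ 2.86°
pole (1 + j4·1) = 1 + j4 → |·| ≈ 4.1231, ∠ ≈ 75.96°
pole (1 + j4·0.2) = 1 + j0.8 → |·| ≈ 1.2806, ∠ ≈ 38.66°
pole (1 + j4·0.0005) = 1 + j0.002 → |·| ≈ 1, ∠ ≈ 0.11°
∠H = (5.71° + 2.86°) − (75.96° + 38.66° + 0.11°) = -106.16°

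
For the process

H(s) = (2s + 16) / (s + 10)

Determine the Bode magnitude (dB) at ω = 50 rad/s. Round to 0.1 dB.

6.0 dB

Substitute s = j50:
Numerator: 2(j50) + 16 = 16 + j100
Denominator: (j50) + 10 = 10 + j50
|N| = √(16² + 100²) ≈ 101.27, ∠N ≈ 80.91°
|D| = √(10² + 50²) ≈ 50.99, ∠D ≈ 78.69°
|H| = 101.27 / 50.99 ≈ 1.9861
Gain = 20 log₁₀(1.9861) ≈ 5.96 dB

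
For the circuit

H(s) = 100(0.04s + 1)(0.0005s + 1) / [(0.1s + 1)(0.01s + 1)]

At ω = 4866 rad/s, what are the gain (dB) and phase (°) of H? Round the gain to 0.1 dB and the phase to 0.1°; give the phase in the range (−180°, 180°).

At ω = 4866 rad/s:
zero (1 + j4866·0.04) = 1 + j194.64 → |·| ≈ 194.64, ∠ ≈ 89.71°
zero (1 + j4866·0.0005) = 1 + j2.433 → |·| ≈ 2.6305, ∠ ≈ 67.66°
pole (1 + j4866·0.1) = 1 + j486.6 → |·| ≈ 486.6, ∠ ≈ 89.88°
pole (1 + j4866·0.01) = 1 + j48.66 → |·| ≈ 48.67, ∠ ≈ 88.82°
|H| = 100 · 194.64 · 2.6305 / (486.6 · 48.67) ≈ 2.1619
Gain = 20 log₁₀(2.1619) ≈ 6.70 dB
∠H = (89.71° + 67.66°) − (89.88° + 88.82°) = -21.33°

6.7 dB, -21.3°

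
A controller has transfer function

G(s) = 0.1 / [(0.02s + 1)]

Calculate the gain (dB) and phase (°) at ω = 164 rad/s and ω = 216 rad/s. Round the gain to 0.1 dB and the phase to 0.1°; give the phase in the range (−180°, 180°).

ω = 164: -30.7 dB, -73.0°; ω = 216: -32.9 dB, -77.0°

At ω = 164 rad/s:
pole (1 + j164·0.02) = 1 + j3.28 → |·| ≈ 3.4291, ∠ ≈ 73.04°
|G| = 0.1 · 1 / (3.4291) ≈ 0.029162
Gain = 20 log₁₀(0.029162) ≈ -30.70 dB
∠G = (0°) − (73.04°) = -73.04°

At ω = 216 rad/s:
pole (1 + j216·0.02) = 1 + j4.32 → |·| ≈ 4.4342, ∠ ≈ 76.97°
|G| = 0.1 · 1 / (4.4342) ≈ 0.022552
Gain = 20 log₁₀(0.022552) ≈ -32.94 dB
∠G = (0°) − (76.97°) = -76.97°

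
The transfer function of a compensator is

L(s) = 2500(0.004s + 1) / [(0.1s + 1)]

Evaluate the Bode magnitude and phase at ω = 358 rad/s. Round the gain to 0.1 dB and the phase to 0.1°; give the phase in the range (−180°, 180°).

At ω = 358 rad/s:
zero (1 + j358·0.004) = 1 + j1.432 → |·| ≈ 1.7466, ∠ ≈ 55.07°
pole (1 + j358·0.1) = 1 + j35.8 → |·| ≈ 35.814, ∠ ≈ 88.40°
|L| = 2500 · 1.7466 / (35.814) ≈ 121.92
Gain = 20 log₁₀(121.92) ≈ 41.72 dB
∠L = (55.07°) − (88.40°) = -33.33°

41.7 dB, -33.3°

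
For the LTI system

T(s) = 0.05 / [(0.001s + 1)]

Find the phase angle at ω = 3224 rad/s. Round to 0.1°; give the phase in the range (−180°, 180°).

At ω = 3224 rad/s:
pole (1 + j3224·0.001) = 1 + j3.224 → |·| ≈ 3.3755, ∠ ≈ 72.77°
∠T = (0°) − (72.77°) = -72.77°

-72.8°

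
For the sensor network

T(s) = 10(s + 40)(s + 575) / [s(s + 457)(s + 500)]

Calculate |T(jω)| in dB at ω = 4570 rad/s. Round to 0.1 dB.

At s = jω = j4570:
zero (s+40): 40 + j4570 → |·| = √(40²+4570²) = √20886500 ≈ 4570.2, ∠ = arctan(4570/40) ≈ 89.50°
zero (s+575): 575 + j4570 → |·| = √(575²+4570²) = √21215525 ≈ 4606, ∠ = arctan(4570/575) ≈ 82.83°
pole (s+457): 457 + j4570 → |·| = √(457²+4570²) = √21093749 ≈ 4592.8, ∠ = arctan(4570/457) ≈ 84.29°
pole (s+500): 500 + j4570 → |·| = √(500²+4570²) = √21134900 ≈ 4597.3, ∠ = arctan(4570/500) ≈ 83.76°
pole at origin: |s| = 4570, ∠ = 90.00° (in denominator)
|T| = 10 · 2.105e+07 / 9.6493e+10 ≈ 0.0021815
Gain = 20 log₁₀(0.0021815) ≈ -53.22 dB

-53.2 dB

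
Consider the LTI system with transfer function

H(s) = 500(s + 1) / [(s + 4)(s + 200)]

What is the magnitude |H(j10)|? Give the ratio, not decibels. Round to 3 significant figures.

2.33

At s = jω = j10:
zero (s+1): 1 + j10 → |·| = √(1²+10²) = √101 ≈ 10.05, ∠ = arctan(10/1) ≈ 84.29°
pole (s+4): 4 + j10 → |·| = √(4²+10²) = √116 ≈ 10.77, ∠ = arctan(10/4) ≈ 68.20°
pole (s+200): 200 + j10 → |·| = √(200²+10²) = √40100 ≈ 200.25, ∠ = arctan(10/200) ≈ 2.86°
|H| = 500 · 10.05 / 2156.7 ≈ 2.3299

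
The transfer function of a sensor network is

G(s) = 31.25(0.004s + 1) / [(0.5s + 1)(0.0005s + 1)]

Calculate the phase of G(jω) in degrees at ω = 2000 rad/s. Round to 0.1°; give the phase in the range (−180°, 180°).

-52.1°

At ω = 2000 rad/s:
zero (1 + j2000·0.004) = 1 + j8 → |·| ≈ 8.0623, ∠ ≈ 82.87°
pole (1 + j2000·0.5) = 1 + j1000 → |·| ≈ 1000, ∠ ≈ 89.94°
pole (1 + j2000·0.0005) = 1 + j1 → |·| ≈ 1.4142, ∠ ≈ 45.00°
∠G = (82.87°) − (89.94° + 45.00°) = -52.07°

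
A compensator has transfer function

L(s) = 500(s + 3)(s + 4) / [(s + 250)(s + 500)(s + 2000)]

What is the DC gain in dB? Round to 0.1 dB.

L(0) = 500·3·4 / (250·500·2000) = 2.4e-05
20 log₁₀(2.4e-05) ≈ -92.40 dB

-92.4 dB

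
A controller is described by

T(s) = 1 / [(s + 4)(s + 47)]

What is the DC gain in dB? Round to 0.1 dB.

-45.5 dB

T(0) = 1 / (4·47) ≈ 0.0053191
20 log₁₀(0.0053191) ≈ -45.48 dB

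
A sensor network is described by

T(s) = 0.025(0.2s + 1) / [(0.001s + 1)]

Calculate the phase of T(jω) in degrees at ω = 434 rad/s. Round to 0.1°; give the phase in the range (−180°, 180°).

At ω = 434 rad/s:
zero (1 + j434·0.2) = 1 + j86.8 → |·| ≈ 86.806, ∠ ≈ 89.34°
pole (1 + j434·0.001) = 1 + j0.434 → |·| ≈ 1.0901, ∠ ≈ 23.46°
∠T = (89.34°) − (23.46°) = 65.88°

65.9°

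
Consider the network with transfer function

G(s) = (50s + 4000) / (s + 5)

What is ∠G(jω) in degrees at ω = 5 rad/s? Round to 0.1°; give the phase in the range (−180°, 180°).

Substitute s = j5:
Numerator: 50(j5) + 4000 = 4000 + j250
Denominator: (j5) + 5 = 5 + j5
|N| = √(4000² + 250²) ≈ 4007.8, ∠N ≈ 3.58°
|D| = √(5² + 5²) ≈ 7.0711, ∠D ≈ 45.00°
∠G = 3.58° − 45.00° = -41.42°

-41.4°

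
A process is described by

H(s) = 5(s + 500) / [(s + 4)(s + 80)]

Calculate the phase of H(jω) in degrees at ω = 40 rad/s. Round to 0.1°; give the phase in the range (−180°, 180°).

At s = jω = j40:
zero (s+500): 500 + j40 → |·| = √(500²+40²) = √251600 ≈ 501.6, ∠ = arctan(40/500) ≈ 4.57°
pole (s+4): 4 + j40 → |·| = √(4²+40²) = √1616 ≈ 40.2, ∠ = arctan(40/4) ≈ 84.29°
pole (s+80): 80 + j40 → |·| = √(80²+40²) = √8000 ≈ 89.443, ∠ = arctan(40/80) ≈ 26.57°
∠H = 4.57° − 110.86° = -106.29°

-106.3°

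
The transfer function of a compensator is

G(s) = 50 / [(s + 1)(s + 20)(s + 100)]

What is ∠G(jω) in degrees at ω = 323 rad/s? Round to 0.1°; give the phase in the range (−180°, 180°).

110.9°

At s = jω = j323:
pole (s+1): 1 + j323 → |·| = √(1²+323²) = √104330 ≈ 323, ∠ = arctan(323/1) ≈ 89.82°
pole (s+20): 20 + j323 → |·| = √(20²+323²) = √104729 ≈ 323.62, ∠ = arctan(323/20) ≈ 86.46°
pole (s+100): 100 + j323 → |·| = √(100²+323²) = √114329 ≈ 338.13, ∠ = arctan(323/100) ≈ 72.80°
∠G = 0.00° − 249.08° = -249.08° ≡ 110.92° (principal value)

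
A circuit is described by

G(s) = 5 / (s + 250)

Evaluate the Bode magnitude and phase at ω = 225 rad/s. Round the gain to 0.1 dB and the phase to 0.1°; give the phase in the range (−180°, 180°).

-36.6 dB, -42.0°

Substitute s = j225:
Numerator: 5 = 5 + j0
Denominator: (j225) + 250 = 250 + j225
|N| = √(5² + 0²) ≈ 5, ∠N ≈ 0.00°
|D| = √(250² + 225²) ≈ 336.34, ∠D ≈ 41.99°
|G| = 5 / 336.34 ≈ 0.014866
Gain = 20 log₁₀(0.014866) ≈ -36.56 dB
∠G = 0.00° − 41.99° = -41.99°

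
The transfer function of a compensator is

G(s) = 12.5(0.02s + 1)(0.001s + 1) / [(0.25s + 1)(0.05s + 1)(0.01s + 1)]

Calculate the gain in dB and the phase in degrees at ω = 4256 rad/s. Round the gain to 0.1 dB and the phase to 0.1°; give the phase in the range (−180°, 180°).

-66.3 dB, -102.2°

At ω = 4256 rad/s:
zero (1 + j4256·0.02) = 1 + j85.12 → |·| ≈ 85.126, ∠ ≈ 89.33°
zero (1 + j4256·0.001) = 1 + j4.256 → |·| ≈ 4.3719, ∠ ≈ 76.78°
pole (1 + j4256·0.25) = 1 + j1064 → |·| ≈ 1064, ∠ ≈ 89.95°
pole (1 + j4256·0.05) = 1 + j212.8 → |·| ≈ 212.8, ∠ ≈ 89.73°
pole (1 + j4256·0.01) = 1 + j42.56 → |·| ≈ 42.572, ∠ ≈ 88.65°
|G| = 12.5 · 85.126 · 4.3719 / (1064 · 212.8 · 42.572) ≈ 0.00048262
Gain = 20 log₁₀(0.00048262) ≈ -66.33 dB
∠G = (89.33° + 76.78°) − (89.95° + 89.73° + 88.65°) = -102.22°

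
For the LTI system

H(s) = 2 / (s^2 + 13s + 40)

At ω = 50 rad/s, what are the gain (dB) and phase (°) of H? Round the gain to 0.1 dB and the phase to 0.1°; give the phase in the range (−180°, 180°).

-62.1 dB, -165.2°

Substitute s = j50:
Numerator: 2 = 2 + j0
Denominator: (j50)^2 + 13(j50) + 40 = -2460 + j650
|N| = √(2² + 0²) ≈ 2, ∠N ≈ 0.00°
|D| = √(2460² + 650²) ≈ 2544.4, ∠D ≈ 165.20°
|H| = 2 / 2544.4 ≈ 0.00078604
Gain = 20 log₁₀(0.00078604) ≈ -62.09 dB
∠H = 0.00° − 165.20° = -165.20°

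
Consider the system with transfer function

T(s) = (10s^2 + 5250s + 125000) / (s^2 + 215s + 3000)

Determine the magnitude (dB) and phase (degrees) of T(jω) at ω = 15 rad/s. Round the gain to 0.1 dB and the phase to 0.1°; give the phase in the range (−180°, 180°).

30.7 dB, -16.6°

Substitute s = j15:
Numerator: 10(j15)^2 + 5250(j15) + 125000 = 122750 + j78750
Denominator: (j15)^2 + 215(j15) + 3000 = 2775 + j3225
|N| = √(122750² + 78750²) ≈ 1.4584e+05, ∠N ≈ 32.68°
|D| = √(2775² + 3225²) ≈ 4254.6, ∠D ≈ 49.29°
|T| = 1.4584e+05 / 4254.6 ≈ 34.278
Gain = 20 log₁₀(34.278) ≈ 30.70 dB
∠T = 32.68° − 49.29° = -16.61°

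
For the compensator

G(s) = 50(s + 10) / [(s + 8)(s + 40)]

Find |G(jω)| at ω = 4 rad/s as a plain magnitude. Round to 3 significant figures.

1.50

At s = jω = j4:
zero (s+10): 10 + j4 → |·| = √(10²+4²) = √116 ≈ 10.77, ∠ = arctan(4/10) ≈ 21.80°
pole (s+8): 8 + j4 → |·| = √(8²+4²) = √80 ≈ 8.9443, ∠ = arctan(4/8) ≈ 26.57°
pole (s+40): 40 + j4 → |·| = √(40²+4²) = √1616 ≈ 40.2, ∠ = arctan(4/40) ≈ 5.71°
|G| = 50 · 10.77 / 359.56 ≈ 1.4977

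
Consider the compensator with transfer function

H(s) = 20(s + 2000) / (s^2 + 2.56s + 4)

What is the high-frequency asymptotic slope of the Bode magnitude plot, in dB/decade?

-20 dB/decade

Each pole contributes −20 dB/decade at high frequency; each zero contributes +20 dB/decade.
Net: 1 zero(s) − 2 pole(s) → -20 dB/decade.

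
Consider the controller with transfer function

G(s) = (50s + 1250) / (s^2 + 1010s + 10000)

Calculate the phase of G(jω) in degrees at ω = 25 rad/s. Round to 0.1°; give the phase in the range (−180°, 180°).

-24.6°

Substitute s = j25:
Numerator: 50(j25) + 1250 = 1250 + j1250
Denominator: (j25)^2 + 1010(j25) + 10000 = 9375 + j25250
|N| = √(1250² + 1250²) ≈ 1767.8, ∠N ≈ 45.00°
|D| = √(9375² + 25250²) ≈ 26934, ∠D ≈ 69.63°
∠G = 45.00° − 69.63° = -24.63°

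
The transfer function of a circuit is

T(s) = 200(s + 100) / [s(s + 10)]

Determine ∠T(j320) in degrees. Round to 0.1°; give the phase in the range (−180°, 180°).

-105.6°

At s = jω = j320:
zero (s+100): 100 + j320 → |·| = √(100²+320²) = √112400 ≈ 335.26, ∠ = arctan(320/100) ≈ 72.65°
pole (s+10): 10 + j320 → |·| = √(10²+320²) = √102500 ≈ 320.16, ∠ = arctan(320/10) ≈ 88.21°
pole at origin: |s| = 320, ∠ = 90.00° (in denominator)
∠T = 72.65° − 178.21° = -105.56°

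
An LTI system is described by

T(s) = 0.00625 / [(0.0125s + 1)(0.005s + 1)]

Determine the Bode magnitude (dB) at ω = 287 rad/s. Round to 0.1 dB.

At ω = 287 rad/s:
pole (1 + j287·0.0125) = 1 + j3.5875 → |·| ≈ 3.7243, ∠ ≈ 74.42°
pole (1 + j287·0.005) = 1 + j1.435 → |·| ≈ 1.7491, ∠ ≈ 55.13°
|T| = 0.00625 · 1 / (3.7243 · 1.7491) ≈ 0.00095945
Gain = 20 log₁₀(0.00095945) ≈ -60.36 dB

-60.4 dB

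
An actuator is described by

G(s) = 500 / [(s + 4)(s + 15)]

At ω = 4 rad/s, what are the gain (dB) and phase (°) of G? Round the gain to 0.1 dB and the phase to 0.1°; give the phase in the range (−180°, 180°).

15.1 dB, -59.9°

At s = jω = j4:
pole (s+4): 4 + j4 → |·| = √(4²+4²) = √32 ≈ 5.6569, ∠ = arctan(4/4) ≈ 45.00°
pole (s+15): 15 + j4 → |·| = √(15²+4²) = √241 ≈ 15.524, ∠ = arctan(4/15) ≈ 14.93°
|G| = 500 / 87.818 ≈ 5.6936
Gain = 20 log₁₀(5.6936) ≈ 15.11 dB
∠G = 0.00° − 59.93° = -59.93°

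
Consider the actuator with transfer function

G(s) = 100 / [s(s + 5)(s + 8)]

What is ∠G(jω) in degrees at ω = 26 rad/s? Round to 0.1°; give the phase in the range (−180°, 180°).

At s = jω = j26:
pole (s+5): 5 + j26 → |·| = √(5²+26²) = √701 ≈ 26.476, ∠ = arctan(26/5) ≈ 79.11°
pole (s+8): 8 + j26 → |·| = √(8²+26²) = √740 ≈ 27.203, ∠ = arctan(26/8) ≈ 72.90°
pole at origin: |s| = 26, ∠ = 90.00° (in denominator)
∠G = 0.00° − 242.01° = -242.01° ≡ 117.99° (principal value)

118.0°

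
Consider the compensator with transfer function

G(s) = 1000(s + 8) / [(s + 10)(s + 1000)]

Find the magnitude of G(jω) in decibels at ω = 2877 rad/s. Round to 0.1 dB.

-9.7 dB

At s = jω = j2877:
zero (s+8): 8 + j2877 → |·| = √(8²+2877²) = √8277193 ≈ 2877, ∠ = arctan(2877/8) ≈ 89.84°
pole (s+10): 10 + j2877 → |·| = √(10²+2877²) = √8277229 ≈ 2877, ∠ = arctan(2877/10) ≈ 89.80°
pole (s+1000): 1000 + j2877 → |·| = √(1000²+2877²) = √9277129 ≈ 3045.8, ∠ = arctan(2877/1000) ≈ 70.83°
|G| = 1000 · 2877 / 8.7628e+06 ≈ 0.32832
Gain = 20 log₁₀(0.32832) ≈ -9.67 dB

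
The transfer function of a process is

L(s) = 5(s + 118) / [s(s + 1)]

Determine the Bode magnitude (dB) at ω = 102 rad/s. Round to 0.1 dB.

At s = jω = j102:
zero (s+118): 118 + j102 → |·| = √(118²+102²) = √24328 ≈ 155.97, ∠ = arctan(102/118) ≈ 40.84°
pole (s+1): 1 + j102 → |·| = √(1²+102²) = √10405 ≈ 102, ∠ = arctan(102/1) ≈ 89.44°
pole at origin: |s| = 102, ∠ = 90.00° (in denominator)
|L| = 5 · 155.97 / 10404 ≈ 0.074957
Gain = 20 log₁₀(0.074957) ≈ -22.50 dB

-22.5 dB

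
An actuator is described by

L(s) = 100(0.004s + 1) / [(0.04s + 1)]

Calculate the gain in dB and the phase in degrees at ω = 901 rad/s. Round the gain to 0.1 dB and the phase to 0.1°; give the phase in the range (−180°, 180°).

At ω = 901 rad/s:
zero (1 + j901·0.004) = 1 + j3.604 → |·| ≈ 3.7402, ∠ ≈ 74.49°
pole (1 + j901·0.04) = 1 + j36.04 → |·| ≈ 36.054, ∠ ≈ 88.41°
|L| = 100 · 3.7402 / (36.054) ≈ 10.374
Gain = 20 log₁₀(10.374) ≈ 20.32 dB
∠L = (74.49°) − (88.41°) = -13.92°

20.3 dB, -13.9°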